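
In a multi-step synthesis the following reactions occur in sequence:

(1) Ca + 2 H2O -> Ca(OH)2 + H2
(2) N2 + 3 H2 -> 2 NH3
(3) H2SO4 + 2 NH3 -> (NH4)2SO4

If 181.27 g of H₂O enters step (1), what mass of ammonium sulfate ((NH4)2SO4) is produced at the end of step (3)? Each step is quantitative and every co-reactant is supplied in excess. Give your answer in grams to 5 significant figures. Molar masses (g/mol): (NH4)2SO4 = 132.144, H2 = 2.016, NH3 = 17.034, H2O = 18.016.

221.60 g

n(H2O) = 181.27 / 18.016 = 10.0616 mol.
Reaction (1): H2O→H2 ratio 2:1 ⇒ n(H2) = 5.03081 mol.
Reaction (2): H2→NH3 ratio 3:2 ⇒ n(NH3) = 3.35387 mol.
Reaction (3): NH3→(NH4)2SO4 ratio 2:1 ⇒ n((NH4)2SO4) = 1.67694 mol.
Mass of (NH4)2SO4 = 1.67694 × 132.144 = 221.597 g.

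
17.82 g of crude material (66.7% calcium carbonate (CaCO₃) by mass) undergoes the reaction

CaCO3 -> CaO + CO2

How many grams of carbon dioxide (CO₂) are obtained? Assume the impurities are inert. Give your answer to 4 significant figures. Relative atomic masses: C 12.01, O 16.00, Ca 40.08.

Mass of pure CaCO3 = 17.82 g × 0.667 = 11.886 g.
M(CaCO3) = 40.08 + 12.01 + 3(16.00) = 100.09 g/mol.
M(CO2) = 12.01 + 2(16.00) = 44.01 g/mol.
n(CaCO3) = 11.886 g / 100.09 g/mol = 0.11875 mol.
From the equation the CaCO3:CO2 mole ratio is 1:1, so n(CO2) = 0.11875 × 1/1 = 0.11875 mol.
Mass of CO2 = 0.11875 mol × 44.01 g/mol = 5.2263 g.

5.226 g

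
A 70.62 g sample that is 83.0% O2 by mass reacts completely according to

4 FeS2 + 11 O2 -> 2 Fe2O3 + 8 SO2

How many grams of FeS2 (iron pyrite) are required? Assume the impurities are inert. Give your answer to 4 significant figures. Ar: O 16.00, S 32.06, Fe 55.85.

79.91 g

Mass of pure O2 = 70.62 g × 0.830 = 58.615 g.
M(O2) = 2(16.00) = 32.00 g/mol.
M(FeS2) = 55.85 + 2(32.06) = 119.97 g/mol.
n(O2) = 58.615 g / 32.00 g/mol = 1.8317 mol.
From the equation the O2:FeS2 mole ratio is 11:4, so n(FeS2) = 1.8317 × 4/11 = 0.66608 mol.
Mass of FeS2 = 0.66608 mol × 119.97 g/mol = 79.909 g.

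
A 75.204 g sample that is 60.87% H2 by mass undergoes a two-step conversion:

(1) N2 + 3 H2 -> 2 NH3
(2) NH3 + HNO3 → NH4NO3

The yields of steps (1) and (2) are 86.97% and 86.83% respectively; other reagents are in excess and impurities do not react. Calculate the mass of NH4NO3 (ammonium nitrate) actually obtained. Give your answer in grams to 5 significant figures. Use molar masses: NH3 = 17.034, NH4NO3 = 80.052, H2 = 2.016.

Pure H2 = 75.204 × 0.6087 = 45.7767 g.
n(H2) = 45.7767 / 2.016 = 22.7067 mol.
Step 1 (H2:NH3 = 3:2): theoretical n(NH3) = 15.1378 mol; at 86.97% yield, n(NH3) = 13.1653 mol.
Step 2 (NH3:NH4NO3 = 1:1): theoretical n(NH4NO3) = 13.1653 mol, so theoretical mass = 13.1653 × 80.052 = 1053.91 g.
At 86.83% yield, actual mass of NH4NO3 = 1053.91 × 0.8683 = 915.111 g.

915.11 g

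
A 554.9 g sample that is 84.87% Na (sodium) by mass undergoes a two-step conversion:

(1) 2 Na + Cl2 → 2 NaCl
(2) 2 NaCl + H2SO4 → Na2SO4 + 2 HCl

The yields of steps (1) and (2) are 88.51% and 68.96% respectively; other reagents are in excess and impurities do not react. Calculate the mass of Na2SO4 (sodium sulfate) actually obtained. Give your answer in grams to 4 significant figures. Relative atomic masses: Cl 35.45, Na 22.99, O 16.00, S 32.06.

Pure Na = 554.9 × 0.8487 = 470.94 g.
M(Na) = 22.99 g/mol.
M(Na2SO4) = 2(22.99) + 32.06 + 4(16.00) = 142.04 g/mol.
n(Na) = 470.94 / 22.99 = 20.485 mol.
Step 1 (Na:NaCl = 2:2): theoretical n(NaCl) = 20.485 mol; at 88.51% yield, n(NaCl) = 18.131 mol.
Step 2 (NaCl:Na2SO4 = 2:1): theoretical n(Na2SO4) = 9.0655 mol, so theoretical mass = 9.0655 × 142.04 = 1287.7 g.
At 68.96% yield, actual mass of Na2SO4 = 1287.7 × 0.6896 = 887.97 g.

888.0 g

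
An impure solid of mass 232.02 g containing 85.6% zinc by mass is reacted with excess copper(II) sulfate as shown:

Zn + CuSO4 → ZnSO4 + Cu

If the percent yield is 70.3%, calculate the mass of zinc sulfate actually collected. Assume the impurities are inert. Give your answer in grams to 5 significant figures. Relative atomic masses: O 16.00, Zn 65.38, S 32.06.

Pure Zn available = 232.02 g × 0.856 = 198.609 g.
M(Zn) = 65.38 g/mol.
M(ZnSO4) = 65.38 + 32.06 + 4(16.00) = 161.44 g/mol.
n(Zn) = 198.609 g / 65.38 g/mol = 3.03777 mol.
From the equation the Zn:ZnSO4 mole ratio is 1:1, so n(ZnSO4) = 3.03777 × 1/1 = 3.03777 mol.
Mass of ZnSO4 = 3.03777 mol × 161.44 g/mol = 490.417 g.
Actual mass collected = 490.417 g × 0.703 = 344.763 g.

344.76 g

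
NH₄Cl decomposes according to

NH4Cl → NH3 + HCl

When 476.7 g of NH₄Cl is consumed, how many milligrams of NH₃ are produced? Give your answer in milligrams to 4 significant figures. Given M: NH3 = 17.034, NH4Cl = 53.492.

n(NH4Cl) = 476.70 g / 53.492 g/mol = 8.9116 mol.
From the equation the NH4Cl:NH3 mole ratio is 1:1, so n(NH3) = 8.9116 × 1/1 = 8.9116 mol.
Mass of NH3 = 8.9116 mol × 17.034 g/mol = 151.80 g.
Converting to mg: 151.80 g = 151800 mg.

151800 mg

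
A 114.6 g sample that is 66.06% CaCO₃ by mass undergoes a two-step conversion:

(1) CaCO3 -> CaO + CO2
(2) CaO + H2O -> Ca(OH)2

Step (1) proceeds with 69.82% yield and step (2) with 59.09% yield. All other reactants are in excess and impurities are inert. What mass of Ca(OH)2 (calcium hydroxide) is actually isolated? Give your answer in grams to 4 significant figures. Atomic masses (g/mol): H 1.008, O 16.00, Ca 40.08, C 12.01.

Pure CaCO3 = 114.6 × 0.6606 = 75.705 g.
M(CaCO3) = 40.08 + 12.01 + 3(16.00) = 100.09 g/mol.
M(Ca(OH)2) = 40.08 + 2(16.00) + 2(1.008) = 74.096 g/mol.
n(CaCO3) = 75.705 / 100.09 = 0.75637 mol.
Step 1 (CaCO3:CaO = 1:1): theoretical n(CaO) = 0.75637 mol; at 69.82% yield, n(CaO) = 0.52810 mol.
Step 2 (CaO:Ca(OH)2 = 1:1): theoretical n(Ca(OH)2) = 0.52810 mol, so theoretical mass = 0.52810 × 74.096 = 39.130 g.
At 59.09% yield, actual mass of Ca(OH)2 = 39.130 × 0.5909 = 23.122 g.

23.12 g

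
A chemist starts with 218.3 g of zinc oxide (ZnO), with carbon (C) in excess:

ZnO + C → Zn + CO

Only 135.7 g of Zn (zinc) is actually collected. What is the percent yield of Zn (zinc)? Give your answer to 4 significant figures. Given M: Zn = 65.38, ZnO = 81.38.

77.37 %

n(ZnO) = 218.30 g / 81.38 g/mol = 2.6825 mol.
From the equation the ZnO:Zn mole ratio is 1:1, so n(Zn) = 2.6825 × 1/1 = 2.6825 mol.
Mass of Zn = 2.6825 mol × 65.38 g/mol = 175.38 g.
This is the theoretical yield. Percent yield = 135.7 g / 175.38 g × 100% = 77.375%.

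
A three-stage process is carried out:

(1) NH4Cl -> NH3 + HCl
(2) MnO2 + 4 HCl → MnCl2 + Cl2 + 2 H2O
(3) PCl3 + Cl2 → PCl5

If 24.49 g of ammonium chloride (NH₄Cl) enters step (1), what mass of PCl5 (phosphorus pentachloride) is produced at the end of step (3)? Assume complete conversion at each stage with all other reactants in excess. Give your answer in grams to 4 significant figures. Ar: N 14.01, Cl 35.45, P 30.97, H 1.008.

M(NH4Cl) = 14.01 + 4(1.008) + 35.45 = 53.492 g/mol.
M(PCl5) = 30.97 + 5(35.45) = 208.22 g/mol.
n(NH4Cl) = 24.49 / 53.492 = 0.45783 mol.
Reaction (1): NH4Cl→HCl ratio 1:1 ⇒ n(HCl) = 0.45783 mol.
Reaction (2): HCl→Cl2 ratio 4:1 ⇒ n(Cl2) = 0.11446 mol.
Reaction (3): Cl2→PCl5 ratio 1:1 ⇒ n(PCl5) = 0.11446 mol.
Mass of PCl5 = 0.11446 × 208.22 = 23.832 g.

23.83 g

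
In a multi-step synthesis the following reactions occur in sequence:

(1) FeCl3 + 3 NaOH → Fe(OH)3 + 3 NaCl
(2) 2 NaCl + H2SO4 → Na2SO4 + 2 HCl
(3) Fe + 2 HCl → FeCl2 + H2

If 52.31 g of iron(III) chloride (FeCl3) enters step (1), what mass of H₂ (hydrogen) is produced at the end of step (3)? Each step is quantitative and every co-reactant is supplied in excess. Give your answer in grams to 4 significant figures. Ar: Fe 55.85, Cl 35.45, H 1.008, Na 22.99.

0.9752 g

M(FeCl3) = 55.85 + 3(35.45) = 162.20 g/mol.
M(H2) = 2(1.008) = 2.016 g/mol.
n(FeCl3) = 52.31 / 162.20 = 0.32250 mol.
Reaction (1): FeCl3→NaCl ratio 1:3 ⇒ n(NaCl) = 0.96751 mol.
Reaction (2): NaCl→HCl ratio 2:2 ⇒ n(HCl) = 0.96751 mol.
Reaction (3): HCl→H2 ratio 2:1 ⇒ n(H2) = 0.48375 mol.
Mass of H2 = 0.48375 × 2.016 = 0.97525 g.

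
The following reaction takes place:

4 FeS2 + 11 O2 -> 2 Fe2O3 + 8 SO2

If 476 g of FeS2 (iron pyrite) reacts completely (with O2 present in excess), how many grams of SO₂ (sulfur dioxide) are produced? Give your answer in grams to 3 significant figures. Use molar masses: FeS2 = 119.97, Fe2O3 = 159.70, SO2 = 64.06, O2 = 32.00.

n(FeS2) = 476.0 g / 119.97 g/mol = 3.968 mol.
From the equation the FeS2:SO2 mole ratio is 4:8, so n(SO2) = 3.968 × 8/4 = 7.935 mol.
Mass of SO2 = 7.935 mol × 64.06 g/mol = 508.3 g.

508 g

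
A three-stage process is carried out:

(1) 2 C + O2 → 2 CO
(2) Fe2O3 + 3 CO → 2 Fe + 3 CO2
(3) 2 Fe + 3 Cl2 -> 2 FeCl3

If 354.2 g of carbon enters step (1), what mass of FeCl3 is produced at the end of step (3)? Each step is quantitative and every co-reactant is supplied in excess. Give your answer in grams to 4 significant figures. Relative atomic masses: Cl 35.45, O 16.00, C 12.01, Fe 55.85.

3189 g

M(C) = 12.01 g/mol.
M(FeCl3) = 55.85 + 3(35.45) = 162.20 g/mol.
n(C) = 354.2 / 12.01 = 29.492 mol.
Reaction (1): C→CO ratio 2:2 ⇒ n(CO) = 29.492 mol.
Reaction (2): CO→Fe ratio 3:2 ⇒ n(Fe) = 19.661 mol.
Reaction (3): Fe→FeCl3 ratio 2:2 ⇒ n(FeCl3) = 19.661 mol.
Mass of FeCl3 = 19.661 × 162.20 = 3189.1 g.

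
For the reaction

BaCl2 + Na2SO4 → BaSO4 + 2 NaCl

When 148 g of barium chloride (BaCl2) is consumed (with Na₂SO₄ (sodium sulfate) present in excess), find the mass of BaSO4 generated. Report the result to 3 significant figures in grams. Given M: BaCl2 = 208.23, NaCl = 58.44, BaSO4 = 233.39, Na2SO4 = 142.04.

166 g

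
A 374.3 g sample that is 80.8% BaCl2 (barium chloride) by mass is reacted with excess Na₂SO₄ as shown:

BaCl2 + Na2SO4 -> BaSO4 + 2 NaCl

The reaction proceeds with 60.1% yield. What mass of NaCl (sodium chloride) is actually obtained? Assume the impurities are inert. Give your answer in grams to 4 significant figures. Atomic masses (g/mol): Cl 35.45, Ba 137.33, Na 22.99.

Pure BaCl2 available = 374.3 g × 0.808 = 302.43 g.
M(BaCl2) = 137.33 + 2(35.45) = 208.23 g/mol.
M(NaCl) = 22.99 + 35.45 = 58.44 g/mol.
n(BaCl2) = 302.43 g / 208.23 g/mol = 1.4524 mol.
From the equation the BaCl2:NaCl mole ratio is 1:2, so n(NaCl) = 1.4524 × 2/1 = 2.9048 mol.
Mass of NaCl = 2.9048 mol × 58.44 g/mol = 169.76 g.
Actual mass collected = 169.76 g × 0.601 = 102.02 g.

102.0 g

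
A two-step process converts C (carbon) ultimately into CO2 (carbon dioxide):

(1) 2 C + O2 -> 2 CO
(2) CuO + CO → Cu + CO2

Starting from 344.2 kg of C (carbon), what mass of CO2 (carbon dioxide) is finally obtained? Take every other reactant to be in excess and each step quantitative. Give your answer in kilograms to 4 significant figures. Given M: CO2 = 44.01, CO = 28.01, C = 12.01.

1261 kg

344.2 kg = 344200 g.
n(C) = 344200 / 12.01 = 28659 mol.
Step 1 gives a 2:2 ratio of C to CO, so n(CO) = 28659 mol.
In step 2 the CO:CO2 ratio is 1:1, so n(CO2) = 28659 mol.
Mass of CO2 = 28659 × 44.01 = 1.2613 × 10^6 g = 1261 kg.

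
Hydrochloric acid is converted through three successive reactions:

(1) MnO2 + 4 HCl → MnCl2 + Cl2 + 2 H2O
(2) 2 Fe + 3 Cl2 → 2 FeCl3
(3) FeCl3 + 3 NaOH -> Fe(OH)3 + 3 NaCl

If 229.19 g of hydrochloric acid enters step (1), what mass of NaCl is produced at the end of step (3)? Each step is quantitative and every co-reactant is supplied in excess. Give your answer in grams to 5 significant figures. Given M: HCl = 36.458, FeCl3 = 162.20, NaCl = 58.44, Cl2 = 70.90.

183.69 g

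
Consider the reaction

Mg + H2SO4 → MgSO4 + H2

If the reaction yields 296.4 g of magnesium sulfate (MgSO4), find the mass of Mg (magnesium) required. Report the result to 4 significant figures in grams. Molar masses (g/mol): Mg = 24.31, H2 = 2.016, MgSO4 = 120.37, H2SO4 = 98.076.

59.86 g

n(MgSO4) = 296.40 g / 120.37 g/mol = 2.4624 mol.
From the equation the MgSO4:Mg mole ratio is 1:1, so n(Mg) = 2.4624 × 1/1 = 2.4624 mol.
Mass of Mg = 2.4624 mol × 24.31 g/mol = 59.861 g.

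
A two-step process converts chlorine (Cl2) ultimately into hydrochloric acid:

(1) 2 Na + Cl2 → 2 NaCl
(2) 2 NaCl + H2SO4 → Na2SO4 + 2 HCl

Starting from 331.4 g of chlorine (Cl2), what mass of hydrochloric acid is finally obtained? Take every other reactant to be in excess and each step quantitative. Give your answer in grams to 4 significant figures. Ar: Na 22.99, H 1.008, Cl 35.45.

340.8 g

M(Cl2) = 2(35.45) = 70.90 g/mol.
M(HCl) = 1.008 + 35.45 = 36.458 g/mol.
n(Cl2) = 331.40 / 70.90 = 4.6742 mol.
Step 1 gives a 1:2 ratio of Cl2 to NaCl, so n(NaCl) = 9.3484 mol.
In step 2 the NaCl:HCl ratio is 2:2, so n(HCl) = 9.3484 mol.
Mass of HCl = 9.3484 × 36.458 = 340.82 g.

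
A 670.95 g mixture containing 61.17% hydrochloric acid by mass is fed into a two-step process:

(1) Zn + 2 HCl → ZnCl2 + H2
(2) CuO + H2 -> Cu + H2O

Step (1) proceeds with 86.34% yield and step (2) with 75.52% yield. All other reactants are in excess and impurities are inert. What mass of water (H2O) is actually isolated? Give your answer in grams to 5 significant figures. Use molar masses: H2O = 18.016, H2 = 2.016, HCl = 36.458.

Pure HCl = 670.95 × 0.6117 = 410.420 g.
n(HCl) = 410.420 / 36.458 = 11.2573 mol.
Step 1 (HCl:H2 = 2:1): theoretical n(H2) = 5.62867 mol; at 86.34% yield, n(H2) = 4.85979 mol.
Step 2 (H2:H2O = 1:1): theoretical n(H2O) = 4.85979 mol, so theoretical mass = 4.85979 × 18.016 = 87.5540 g.
At 75.52% yield, actual mass of H2O = 87.5540 × 0.7552 = 66.1208 g.

66.121 g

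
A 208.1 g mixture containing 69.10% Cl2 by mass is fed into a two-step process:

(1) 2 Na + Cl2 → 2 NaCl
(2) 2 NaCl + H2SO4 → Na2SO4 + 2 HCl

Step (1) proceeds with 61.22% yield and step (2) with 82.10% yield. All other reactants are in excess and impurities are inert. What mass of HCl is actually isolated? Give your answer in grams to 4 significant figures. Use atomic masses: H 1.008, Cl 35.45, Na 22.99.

Pure Cl2 = 208.1 × 0.6910 = 143.80 g.
M(Cl2) = 2(35.45) = 70.90 g/mol.
M(HCl) = 1.008 + 35.45 = 36.458 g/mol.
n(Cl2) = 143.80 / 70.90 = 2.0282 mol.
Step 1 (Cl2:NaCl = 1:2): theoretical n(NaCl) = 4.0563 mol; at 61.22% yield, n(NaCl) = 2.4833 mol.
Step 2 (NaCl:HCl = 2:2): theoretical n(HCl) = 2.4833 mol, so theoretical mass = 2.4833 × 36.458 = 90.536 g.
At 82.10% yield, actual mass of HCl = 90.536 × 0.8210 = 74.330 g.

74.33 g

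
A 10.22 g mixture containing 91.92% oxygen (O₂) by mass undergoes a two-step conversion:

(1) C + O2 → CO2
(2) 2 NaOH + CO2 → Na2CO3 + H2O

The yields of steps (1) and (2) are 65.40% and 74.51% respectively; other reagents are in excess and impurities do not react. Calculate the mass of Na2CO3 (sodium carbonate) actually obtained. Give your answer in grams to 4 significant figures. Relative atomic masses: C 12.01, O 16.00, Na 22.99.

Pure O2 = 10.22 × 0.9192 = 9.3942 g.
M(O2) = 2(16.00) = 32.00 g/mol.
M(Na2CO3) = 2(22.99) + 12.01 + 3(16.00) = 105.99 g/mol.
n(O2) = 9.3942 / 32.00 = 0.29357 mol.
Step 1 (O2:CO2 = 1:1): theoretical n(CO2) = 0.29357 mol; at 65.40% yield, n(CO2) = 0.19199 mol.
Step 2 (CO2:Na2CO3 = 1:1): theoretical n(Na2CO3) = 0.19199 mol, so theoretical mass = 0.19199 × 105.99 = 20.349 g.
At 74.51% yield, actual mass of Na2CO3 = 20.349 × 0.7451 = 15.162 g.

15.16 g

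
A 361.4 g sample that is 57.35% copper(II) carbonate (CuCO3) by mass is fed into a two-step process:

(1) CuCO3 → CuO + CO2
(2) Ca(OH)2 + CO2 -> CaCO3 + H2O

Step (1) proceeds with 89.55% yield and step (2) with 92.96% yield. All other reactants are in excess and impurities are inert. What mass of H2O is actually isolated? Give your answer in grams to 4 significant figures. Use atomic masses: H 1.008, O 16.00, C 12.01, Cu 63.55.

25.16 g

Pure CuCO3 = 361.4 × 0.5735 = 207.26 g.
M(CuCO3) = 63.55 + 12.01 + 3(16.00) = 123.56 g/mol.
M(H2O) = 2(1.008) + 16.00 = 18.016 g/mol.
n(CuCO3) = 207.26 / 123.56 = 1.6774 mol.
Step 1 (CuCO3:CO2 = 1:1): theoretical n(CO2) = 1.6774 mol; at 89.55% yield, n(CO2) = 1.5021 mol.
Step 2 (CO2:H2O = 1:1): theoretical n(H2O) = 1.5021 mol, so theoretical mass = 1.5021 × 18.016 = 27.062 g.
At 92.96% yield, actual mass of H2O = 27.062 × 0.9296 = 25.157 g.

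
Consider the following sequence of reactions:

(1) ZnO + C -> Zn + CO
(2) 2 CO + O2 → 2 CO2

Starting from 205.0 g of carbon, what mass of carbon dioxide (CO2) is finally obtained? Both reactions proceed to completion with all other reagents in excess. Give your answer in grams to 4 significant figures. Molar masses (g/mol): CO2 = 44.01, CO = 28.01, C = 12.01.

n(C) = 205.00 / 12.01 = 17.069 mol.
Step 1 gives a 1:1 ratio of C to CO, so n(CO) = 17.069 mol.
In step 2 the CO:CO2 ratio is 2:2, so n(CO2) = 17.069 mol.
Mass of CO2 = 17.069 × 44.01 = 751.21 g.

751.2 g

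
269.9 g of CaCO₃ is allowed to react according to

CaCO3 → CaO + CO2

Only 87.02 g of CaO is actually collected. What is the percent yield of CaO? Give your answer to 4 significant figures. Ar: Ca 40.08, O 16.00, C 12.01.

M(CaCO3) = 40.08 + 12.01 + 3(16.00) = 100.09 g/mol.
M(CaO) = 40.08 + 16.00 = 56.08 g/mol.
n(CaCO3) = 269.90 g / 100.09 g/mol = 2.6966 mol.
From the equation the CaCO3:CaO mole ratio is 1:1, so n(CaO) = 2.6966 × 1/1 = 2.6966 mol.
Mass of CaO = 2.6966 mol × 56.08 g/mol = 151.22 g.
This is the theoretical yield. Percent yield = 87.02 g / 151.22 g × 100% = 57.544%.

57.54 %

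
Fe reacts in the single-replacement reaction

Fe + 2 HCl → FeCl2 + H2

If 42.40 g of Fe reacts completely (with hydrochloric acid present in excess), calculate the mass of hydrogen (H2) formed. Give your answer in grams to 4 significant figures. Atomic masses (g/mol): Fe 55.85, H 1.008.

M(Fe) = 55.85 g/mol.
M(H2) = 2(1.008) = 2.016 g/mol.
n(Fe) = 42.400 g / 55.85 g/mol = 0.75918 mol.
From the equation the Fe:H2 mole ratio is 1:1, so n(H2) = 0.75918 × 1/1 = 0.75918 mol.
Mass of H2 = 0.75918 mol × 2.016 g/mol = 1.5305 g.

1.530 g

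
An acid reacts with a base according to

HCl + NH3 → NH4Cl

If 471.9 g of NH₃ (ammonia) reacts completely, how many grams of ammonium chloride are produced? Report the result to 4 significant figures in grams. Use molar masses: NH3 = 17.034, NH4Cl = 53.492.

n(NH3) = 471.90 g / 17.034 g/mol = 27.703 mol.
From the equation the NH3:NH4Cl mole ratio is 1:1, so n(NH4Cl) = 27.703 × 1/1 = 27.703 mol.
Mass of NH4Cl = 27.703 mol × 53.492 g/mol = 1481.9 g.

1482 g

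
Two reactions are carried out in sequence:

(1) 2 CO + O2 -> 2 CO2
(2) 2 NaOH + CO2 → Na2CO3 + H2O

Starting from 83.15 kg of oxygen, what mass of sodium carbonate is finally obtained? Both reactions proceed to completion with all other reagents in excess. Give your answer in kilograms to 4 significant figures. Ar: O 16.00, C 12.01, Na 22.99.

M(O2) = 2(16.00) = 32.00 g/mol.
M(Na2CO3) = 2(22.99) + 12.01 + 3(16.00) = 105.99 g/mol.
83.15 kg = 83150 g.
n(O2) = 83150 / 32.00 = 2598.4 mol.
Step 1 gives a 1:2 ratio of O2 to CO2, so n(CO2) = 5196.9 mol.
In step 2 the CO2:Na2CO3 ratio is 1:1, so n(Na2CO3) = 5196.9 mol.
Mass of Na2CO3 = 5196.9 × 105.99 = 550820 g = 550.8 kg.

550.8 kg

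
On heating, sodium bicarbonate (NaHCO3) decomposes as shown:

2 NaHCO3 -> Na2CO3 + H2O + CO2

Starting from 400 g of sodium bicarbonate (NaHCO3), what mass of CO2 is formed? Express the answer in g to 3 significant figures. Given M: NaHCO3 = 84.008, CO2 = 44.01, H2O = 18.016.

n(NaHCO3) = 400.0 g / 84.008 g/mol = 4.761 mol.
From the equation the NaHCO3:CO2 mole ratio is 2:1, so n(CO2) = 4.761 × 1/2 = 2.381 mol.
Mass of CO2 = 2.381 mol × 44.01 g/mol = 104.8 g.

105 g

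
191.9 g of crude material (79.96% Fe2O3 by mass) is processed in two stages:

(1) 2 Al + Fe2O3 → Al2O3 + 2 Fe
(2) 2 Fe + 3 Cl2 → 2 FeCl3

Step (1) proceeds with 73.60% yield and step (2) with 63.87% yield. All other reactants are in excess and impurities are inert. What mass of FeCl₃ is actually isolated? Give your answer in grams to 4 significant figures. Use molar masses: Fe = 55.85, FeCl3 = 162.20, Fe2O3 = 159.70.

146.5 g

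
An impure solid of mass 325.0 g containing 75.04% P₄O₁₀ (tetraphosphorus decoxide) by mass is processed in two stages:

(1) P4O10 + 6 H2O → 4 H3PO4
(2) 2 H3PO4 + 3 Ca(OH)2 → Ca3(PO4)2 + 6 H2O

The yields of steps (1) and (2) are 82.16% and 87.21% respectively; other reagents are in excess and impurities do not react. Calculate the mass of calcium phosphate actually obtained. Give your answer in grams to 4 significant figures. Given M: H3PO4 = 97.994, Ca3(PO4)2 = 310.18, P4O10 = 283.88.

381.9 g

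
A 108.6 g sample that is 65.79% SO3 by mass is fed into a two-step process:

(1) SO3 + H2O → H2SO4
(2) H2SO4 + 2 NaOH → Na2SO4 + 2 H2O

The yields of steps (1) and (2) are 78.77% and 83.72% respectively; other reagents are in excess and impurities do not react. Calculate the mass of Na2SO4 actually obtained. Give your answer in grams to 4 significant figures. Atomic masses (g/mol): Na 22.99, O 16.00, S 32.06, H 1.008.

83.59 g

Pure SO3 = 108.6 × 0.6579 = 71.448 g.
M(SO3) = 32.06 + 3(16.00) = 80.06 g/mol.
M(Na2SO4) = 2(22.99) + 32.06 + 4(16.00) = 142.04 g/mol.
n(SO3) = 71.448 / 80.06 = 0.89243 mol.
Step 1 (SO3:H2SO4 = 1:1): theoretical n(H2SO4) = 0.89243 mol; at 78.77% yield, n(H2SO4) = 0.70297 mol.
Step 2 (H2SO4:Na2SO4 = 1:1): theoretical n(Na2SO4) = 0.70297 mol, so theoretical mass = 0.70297 × 142.04 = 99.849 g.
At 83.72% yield, actual mass of Na2SO4 = 99.849 × 0.8372 = 83.594 g.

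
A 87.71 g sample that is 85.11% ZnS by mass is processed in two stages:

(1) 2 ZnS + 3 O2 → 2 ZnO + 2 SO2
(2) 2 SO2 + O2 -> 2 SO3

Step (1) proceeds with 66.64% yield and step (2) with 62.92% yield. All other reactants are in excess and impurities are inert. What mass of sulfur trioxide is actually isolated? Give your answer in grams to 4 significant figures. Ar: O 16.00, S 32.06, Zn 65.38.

25.72 g

Pure ZnS = 87.71 × 0.8511 = 74.650 g.
M(ZnS) = 65.38 + 32.06 = 97.44 g/mol.
M(SO3) = 32.06 + 3(16.00) = 80.06 g/mol.
n(ZnS) = 74.650 / 97.44 = 0.76611 mol.
Step 1 (ZnS:SO2 = 2:2): theoretical n(SO2) = 0.76611 mol; at 66.64% yield, n(SO2) = 0.51054 mol.
Step 2 (SO2:SO3 = 2:2): theoretical n(SO3) = 0.51054 mol, so theoretical mass = 0.51054 × 80.06 = 40.874 g.
At 62.92% yield, actual mass of SO3 = 40.874 × 0.6292 = 25.718 g.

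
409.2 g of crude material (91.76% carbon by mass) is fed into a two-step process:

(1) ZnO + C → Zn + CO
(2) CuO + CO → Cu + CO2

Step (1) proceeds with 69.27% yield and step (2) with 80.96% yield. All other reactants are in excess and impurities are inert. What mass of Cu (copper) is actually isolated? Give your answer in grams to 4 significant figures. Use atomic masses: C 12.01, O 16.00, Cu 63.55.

Pure C = 409.2 × 0.9176 = 375.48 g.
M(C) = 12.01 g/mol.
M(Cu) = 63.55 g/mol.
n(C) = 375.48 / 12.01 = 31.264 mol.
Step 1 (C:CO = 1:1): theoretical n(CO) = 31.264 mol; at 69.27% yield, n(CO) = 21.657 mol.
Step 2 (CO:Cu = 1:1): theoretical n(Cu) = 21.657 mol, so theoretical mass = 21.657 × 63.55 = 1376.3 g.
At 80.96% yield, actual mass of Cu = 1376.3 × 0.8096 = 1114.2 g.

1114 g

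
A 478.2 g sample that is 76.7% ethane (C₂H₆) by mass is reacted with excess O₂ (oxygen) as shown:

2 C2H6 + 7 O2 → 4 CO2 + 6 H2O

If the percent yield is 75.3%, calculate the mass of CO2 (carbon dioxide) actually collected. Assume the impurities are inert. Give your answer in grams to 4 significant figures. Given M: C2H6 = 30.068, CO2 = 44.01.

808.5 g

Pure C2H6 available = 478.2 g × 0.767 = 366.78 g.
n(C2H6) = 366.78 g / 30.068 g/mol = 12.198 mol.
From the equation the C2H6:CO2 mole ratio is 2:4, so n(CO2) = 12.198 × 4/2 = 24.397 mol.
Mass of CO2 = 24.397 mol × 44.01 g/mol = 1073.7 g.
Actual mass collected = 1073.7 g × 0.753 = 808.49 g.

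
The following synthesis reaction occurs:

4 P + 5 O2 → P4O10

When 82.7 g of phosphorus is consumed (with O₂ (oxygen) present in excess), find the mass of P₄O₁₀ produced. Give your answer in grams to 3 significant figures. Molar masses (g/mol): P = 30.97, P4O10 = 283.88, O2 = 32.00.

n(P) = 82.70 g / 30.97 g/mol = 2.670 mol.
From the equation the P:P4O10 mole ratio is 4:1, so n(P4O10) = 2.670 × 1/4 = 0.6676 mol.
Mass of P4O10 = 0.6676 mol × 283.88 g/mol = 189.5 g.

190 g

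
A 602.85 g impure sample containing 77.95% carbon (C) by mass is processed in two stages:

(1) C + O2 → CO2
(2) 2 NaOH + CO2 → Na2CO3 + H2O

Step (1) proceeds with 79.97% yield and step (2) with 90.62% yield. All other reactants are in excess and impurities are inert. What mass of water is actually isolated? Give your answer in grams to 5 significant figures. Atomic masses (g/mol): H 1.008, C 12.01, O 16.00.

510.85 g

Pure C = 602.85 × 0.7795 = 469.922 g.
M(C) = 12.01 g/mol.
M(H2O) = 2(1.008) + 16.00 = 18.016 g/mol.
n(C) = 469.922 / 12.01 = 39.1275 mol.
Step 1 (C:CO2 = 1:1): theoretical n(CO2) = 39.1275 mol; at 79.97% yield, n(CO2) = 31.2903 mol.
Step 2 (CO2:H2O = 1:1): theoretical n(H2O) = 31.2903 mol, so theoretical mass = 31.2903 × 18.016 = 563.726 g.
At 90.62% yield, actual mass of H2O = 563.726 × 0.9062 = 510.848 g.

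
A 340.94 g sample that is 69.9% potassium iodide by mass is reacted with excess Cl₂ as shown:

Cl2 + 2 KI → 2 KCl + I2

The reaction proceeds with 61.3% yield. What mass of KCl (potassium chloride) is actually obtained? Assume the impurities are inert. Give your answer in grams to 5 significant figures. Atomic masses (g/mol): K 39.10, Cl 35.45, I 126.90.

65.608 g

Pure KI available = 340.94 g × 0.699 = 238.317 g.
M(KI) = 39.10 + 126.90 = 166.00 g/mol.
M(KCl) = 39.10 + 35.45 = 74.55 g/mol.
n(KI) = 238.317 g / 166.00 g/mol = 1.43564 mol.
From the equation the KI:KCl mole ratio is 2:2, so n(KCl) = 1.43564 × 2/2 = 1.43564 mol.
Mass of KCl = 1.43564 mol × 74.55 g/mol = 107.027 g.
Actual mass collected = 107.027 g × 0.613 = 65.6078 g.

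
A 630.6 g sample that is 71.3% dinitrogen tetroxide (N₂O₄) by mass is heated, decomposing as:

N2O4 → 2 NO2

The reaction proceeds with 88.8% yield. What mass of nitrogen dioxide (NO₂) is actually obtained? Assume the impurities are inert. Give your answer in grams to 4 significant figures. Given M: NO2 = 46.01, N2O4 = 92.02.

399.3 g

Pure N2O4 available = 630.6 g × 0.713 = 449.62 g.
n(N2O4) = 449.62 g / 92.02 g/mol = 4.8861 mol.
From the equation the N2O4:NO2 mole ratio is 1:2, so n(NO2) = 4.8861 × 2/1 = 9.7722 mol.
Mass of NO2 = 9.7722 mol × 46.01 g/mol = 449.62 g.
Actual mass collected = 449.62 g × 0.888 = 399.26 g.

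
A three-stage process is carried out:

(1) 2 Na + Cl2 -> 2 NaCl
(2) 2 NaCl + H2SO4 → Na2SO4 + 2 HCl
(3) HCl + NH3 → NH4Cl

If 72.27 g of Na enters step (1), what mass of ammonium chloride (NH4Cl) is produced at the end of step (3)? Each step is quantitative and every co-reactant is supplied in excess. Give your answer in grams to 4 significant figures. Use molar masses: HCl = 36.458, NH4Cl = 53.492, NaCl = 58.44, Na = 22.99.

n(Na) = 72.27 / 22.99 = 3.1435 mol.
Reaction (1): Na→NaCl ratio 2:2 ⇒ n(NaCl) = 3.1435 mol.
Reaction (2): NaCl→HCl ratio 2:2 ⇒ n(HCl) = 3.1435 mol.
Reaction (3): HCl→NH4Cl ratio 1:1 ⇒ n(NH4Cl) = 3.1435 mol.
Mass of NH4Cl = 3.1435 × 53.492 = 168.15 g.

168.2 g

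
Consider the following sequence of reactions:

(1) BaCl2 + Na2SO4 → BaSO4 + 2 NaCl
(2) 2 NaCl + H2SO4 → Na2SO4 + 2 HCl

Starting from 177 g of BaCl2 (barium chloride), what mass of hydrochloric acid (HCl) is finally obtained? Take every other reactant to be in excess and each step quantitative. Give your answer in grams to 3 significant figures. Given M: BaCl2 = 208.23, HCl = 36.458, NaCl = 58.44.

62.0 g

n(BaCl2) = 177.0 / 208.23 = 0.8500 mol.
Step 1 gives a 1:2 ratio of BaCl2 to NaCl, so n(NaCl) = 1.700 mol.
In step 2 the NaCl:HCl ratio is 2:2, so n(HCl) = 1.700 mol.
Mass of HCl = 1.700 × 36.458 = 61.98 g.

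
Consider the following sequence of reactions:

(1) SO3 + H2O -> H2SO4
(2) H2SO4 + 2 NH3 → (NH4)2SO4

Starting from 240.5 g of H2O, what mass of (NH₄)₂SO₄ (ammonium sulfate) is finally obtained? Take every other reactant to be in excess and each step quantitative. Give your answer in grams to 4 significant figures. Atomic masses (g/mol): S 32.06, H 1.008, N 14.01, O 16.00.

1764 g

M(H2O) = 2(1.008) + 16.00 = 18.016 g/mol.
M((NH4)2SO4) = 2(14.01) + 8(1.008) + 32.06 + 4(16.00) = 132.144 g/mol.
n(H2O) = 240.50 / 18.016 = 13.349 mol.
Step 1 gives a 1:1 ratio of H2O to H2SO4, so n(H2SO4) = 13.349 mol.
In step 2 the H2SO4:(NH4)2SO4 ratio is 1:1, so n((NH4)2SO4) = 13.349 mol.
Mass of (NH4)2SO4 = 13.349 × 132.144 = 1764.0 g.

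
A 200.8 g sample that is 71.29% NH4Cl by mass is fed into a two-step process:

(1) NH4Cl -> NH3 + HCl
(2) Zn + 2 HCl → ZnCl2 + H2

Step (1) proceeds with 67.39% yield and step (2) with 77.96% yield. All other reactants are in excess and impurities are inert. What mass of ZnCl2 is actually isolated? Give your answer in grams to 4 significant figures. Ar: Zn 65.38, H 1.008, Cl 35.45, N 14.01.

95.80 g

Pure NH4Cl = 200.8 × 0.7129 = 143.15 g.
M(NH4Cl) = 14.01 + 4(1.008) + 35.45 = 53.492 g/mol.
M(ZnCl2) = 65.38 + 2(35.45) = 136.28 g/mol.
n(NH4Cl) = 143.15 / 53.492 = 2.6761 mol.
Step 1 (NH4Cl:HCl = 1:1): theoretical n(HCl) = 2.6761 mol; at 67.39% yield, n(HCl) = 1.8034 mol.
Step 2 (HCl:ZnCl2 = 2:1): theoretical n(ZnCl2) = 0.90171 mol, so theoretical mass = 0.90171 × 136.28 = 122.89 g.
At 77.96% yield, actual mass of ZnCl2 = 122.89 × 0.7796 = 95.802 g.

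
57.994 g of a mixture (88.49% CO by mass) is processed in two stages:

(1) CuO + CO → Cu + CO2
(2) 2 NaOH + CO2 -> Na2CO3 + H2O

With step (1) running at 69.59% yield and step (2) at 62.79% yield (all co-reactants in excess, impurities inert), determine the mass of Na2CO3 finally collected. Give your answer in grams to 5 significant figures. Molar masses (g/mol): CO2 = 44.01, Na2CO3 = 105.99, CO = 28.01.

Pure CO = 57.994 × 0.8849 = 51.3189 g.
n(CO) = 51.3189 / 28.01 = 1.83216 mol.
Step 1 (CO:CO2 = 1:1): theoretical n(CO2) = 1.83216 mol; at 69.59% yield, n(CO2) = 1.27500 mol.
Step 2 (CO2:Na2CO3 = 1:1): theoretical n(Na2CO3) = 1.27500 mol, so theoretical mass = 1.27500 × 105.99 = 135.137 g.
At 62.79% yield, actual mass of Na2CO3 = 135.137 × 0.6279 = 84.8528 g.

84.853 g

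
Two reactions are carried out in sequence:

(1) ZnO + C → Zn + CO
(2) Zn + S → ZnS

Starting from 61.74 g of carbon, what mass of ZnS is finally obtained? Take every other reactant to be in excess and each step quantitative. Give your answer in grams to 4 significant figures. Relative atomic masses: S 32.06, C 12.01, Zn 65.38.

500.9 g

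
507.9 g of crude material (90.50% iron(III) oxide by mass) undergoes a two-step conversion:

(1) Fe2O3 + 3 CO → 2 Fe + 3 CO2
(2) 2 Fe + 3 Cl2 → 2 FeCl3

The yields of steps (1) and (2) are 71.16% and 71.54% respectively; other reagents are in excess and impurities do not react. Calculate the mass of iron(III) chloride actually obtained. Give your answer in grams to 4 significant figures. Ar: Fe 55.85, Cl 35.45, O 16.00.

Pure Fe2O3 = 507.9 × 0.9050 = 459.65 g.
M(Fe2O3) = 2(55.85) + 3(16.00) = 159.70 g/mol.
M(FeCl3) = 55.85 + 3(35.45) = 162.20 g/mol.
n(Fe2O3) = 459.65 / 159.70 = 2.8782 mol.
Step 1 (Fe2O3:Fe = 1:2): theoretical n(Fe) = 5.7564 mol; at 71.16% yield, n(Fe) = 4.0963 mol.
Step 2 (Fe:FeCl3 = 2:2): theoretical n(FeCl3) = 4.0963 mol, so theoretical mass = 4.0963 × 162.20 = 664.41 g.
At 71.54% yield, actual mass of FeCl3 = 664.41 × 0.7154 = 475.32 g.

475.3 g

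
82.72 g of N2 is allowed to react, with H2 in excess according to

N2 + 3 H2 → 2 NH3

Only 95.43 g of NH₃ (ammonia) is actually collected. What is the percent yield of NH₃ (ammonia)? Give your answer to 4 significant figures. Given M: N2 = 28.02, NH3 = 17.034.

n(N2) = 82.720 g / 28.02 g/mol = 2.9522 mol.
From the equation the N2:NH3 mole ratio is 1:2, so n(NH3) = 2.9522 × 2/1 = 5.9044 mol.
Mass of NH3 = 5.9044 mol × 17.034 g/mol = 100.57 g.
This is the theoretical yield. Percent yield = 95.43 g / 100.57 g × 100% = 94.885%.

94.88 %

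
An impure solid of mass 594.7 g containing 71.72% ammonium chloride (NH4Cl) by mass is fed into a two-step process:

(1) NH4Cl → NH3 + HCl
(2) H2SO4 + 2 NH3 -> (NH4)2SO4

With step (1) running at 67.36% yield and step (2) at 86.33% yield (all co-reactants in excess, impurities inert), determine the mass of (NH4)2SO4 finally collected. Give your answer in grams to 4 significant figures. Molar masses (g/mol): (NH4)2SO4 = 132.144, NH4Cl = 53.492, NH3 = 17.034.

Pure NH4Cl = 594.7 × 0.7172 = 426.52 g.
n(NH4Cl) = 426.52 / 53.492 = 7.9735 mol.
Step 1 (NH4Cl:NH3 = 1:1): theoretical n(NH3) = 7.9735 mol; at 67.36% yield, n(NH3) = 5.3710 mol.
Step 2 (NH3:(NH4)2SO4 = 2:1): theoretical n((NH4)2SO4) = 2.6855 mol, so theoretical mass = 2.6855 × 132.144 = 354.87 g.
At 86.33% yield, actual mass of (NH4)2SO4 = 354.87 × 0.8633 = 306.36 g.

306.4 g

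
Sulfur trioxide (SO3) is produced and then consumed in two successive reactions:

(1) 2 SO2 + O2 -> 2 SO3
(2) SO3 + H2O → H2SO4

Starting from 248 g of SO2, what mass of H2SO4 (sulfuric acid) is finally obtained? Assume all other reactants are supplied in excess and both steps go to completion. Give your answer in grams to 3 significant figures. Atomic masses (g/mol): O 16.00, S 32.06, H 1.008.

M(SO2) = 32.06 + 2(16.00) = 64.06 g/mol.
M(H2SO4) = 2(1.008) + 32.06 + 4(16.00) = 98.076 g/mol.
n(SO2) = 248.0 / 64.06 = 3.871 mol.
Step 1 gives a 2:2 ratio of SO2 to SO3, so n(SO3) = 3.871 mol.
In step 2 the SO3:H2SO4 ratio is 1:1, so n(H2SO4) = 3.871 mol.
Mass of H2SO4 = 3.871 × 98.076 = 379.7 g.

380 g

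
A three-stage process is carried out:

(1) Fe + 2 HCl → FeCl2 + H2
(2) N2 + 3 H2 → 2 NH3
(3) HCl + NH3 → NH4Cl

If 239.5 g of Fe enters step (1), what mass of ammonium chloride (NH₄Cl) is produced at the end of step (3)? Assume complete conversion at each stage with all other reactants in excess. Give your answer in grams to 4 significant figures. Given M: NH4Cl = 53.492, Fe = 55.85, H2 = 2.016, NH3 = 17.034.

n(Fe) = 239.5 / 55.85 = 4.2883 mol.
Reaction (1): Fe→H2 ratio 1:1 ⇒ n(H2) = 4.2883 mol.
Reaction (2): H2→NH3 ratio 3:2 ⇒ n(NH3) = 2.8588 mol.
Reaction (3): NH3→NH4Cl ratio 1:1 ⇒ n(NH4Cl) = 2.8588 mol.
Mass of NH4Cl = 2.8588 × 53.492 = 152.93 g.

152.9 g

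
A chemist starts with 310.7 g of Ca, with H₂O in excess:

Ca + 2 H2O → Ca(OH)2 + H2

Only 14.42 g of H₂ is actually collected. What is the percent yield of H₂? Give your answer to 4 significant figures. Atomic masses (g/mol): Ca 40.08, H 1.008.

M(Ca) = 40.08 g/mol.
M(H2) = 2(1.008) = 2.016 g/mol.
n(Ca) = 310.70 g / 40.08 g/mol = 7.7520 mol.
From the equation the Ca:H2 mole ratio is 1:1, so n(H2) = 7.7520 × 1/1 = 7.7520 mol.
Mass of H2 = 7.7520 mol × 2.016 g/mol = 15.628 g.
This is the theoretical yield. Percent yield = 14.42 g / 15.628 g × 100% = 92.270%.

92.27 %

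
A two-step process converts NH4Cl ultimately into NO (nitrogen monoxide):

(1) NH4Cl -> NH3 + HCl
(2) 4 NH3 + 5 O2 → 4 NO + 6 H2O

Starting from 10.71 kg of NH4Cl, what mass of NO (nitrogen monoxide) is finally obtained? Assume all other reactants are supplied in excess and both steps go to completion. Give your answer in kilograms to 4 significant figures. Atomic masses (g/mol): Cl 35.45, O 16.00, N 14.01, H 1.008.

6.009 kg

M(NH4Cl) = 14.01 + 4(1.008) + 35.45 = 53.492 g/mol.
M(NO) = 14.01 + 16.00 = 30.01 g/mol.
10.71 kg = 10710 g.
n(NH4Cl) = 10710 / 53.492 = 200.22 mol.
Step 1 gives a 1:1 ratio of NH4Cl to NH3, so n(NH3) = 200.22 mol.
In step 2 the NH3:NO ratio is 4:4, so n(NO) = 200.22 mol.
Mass of NO = 200.22 × 30.01 = 6008.5 g = 6.009 kg.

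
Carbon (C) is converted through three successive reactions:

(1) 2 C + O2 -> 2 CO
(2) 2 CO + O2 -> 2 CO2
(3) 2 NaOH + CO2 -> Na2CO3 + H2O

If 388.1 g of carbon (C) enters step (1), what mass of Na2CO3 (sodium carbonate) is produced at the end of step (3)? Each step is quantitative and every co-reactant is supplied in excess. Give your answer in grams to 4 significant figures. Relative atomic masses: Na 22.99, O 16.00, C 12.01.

3425 g

M(C) = 12.01 g/mol.
M(Na2CO3) = 2(22.99) + 12.01 + 3(16.00) = 105.99 g/mol.
n(C) = 388.1 / 12.01 = 32.315 mol.
Reaction (1): C→CO ratio 2:2 ⇒ n(CO) = 32.315 mol.
Reaction (2): CO→CO2 ratio 2:2 ⇒ n(CO2) = 32.315 mol.
Reaction (3): CO2→Na2CO3 ratio 1:1 ⇒ n(Na2CO3) = 32.315 mol.
Mass of Na2CO3 = 32.315 × 105.99 = 3425.0 g.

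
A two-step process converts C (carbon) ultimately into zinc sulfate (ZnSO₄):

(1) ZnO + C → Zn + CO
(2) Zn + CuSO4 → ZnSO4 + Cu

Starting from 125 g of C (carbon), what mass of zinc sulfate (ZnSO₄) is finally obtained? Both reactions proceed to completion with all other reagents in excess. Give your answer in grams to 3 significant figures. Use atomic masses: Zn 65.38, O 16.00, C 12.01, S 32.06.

M(C) = 12.01 g/mol.
M(ZnSO4) = 65.38 + 32.06 + 4(16.00) = 161.44 g/mol.
n(C) = 125.0 / 12.01 = 10.41 mol.
Step 1 gives a 1:1 ratio of C to Zn, so n(Zn) = 10.41 mol.
In step 2 the Zn:ZnSO4 ratio is 1:1, so n(ZnSO4) = 10.41 mol.
Mass of ZnSO4 = 10.41 × 161.44 = 1680 g.

1680 g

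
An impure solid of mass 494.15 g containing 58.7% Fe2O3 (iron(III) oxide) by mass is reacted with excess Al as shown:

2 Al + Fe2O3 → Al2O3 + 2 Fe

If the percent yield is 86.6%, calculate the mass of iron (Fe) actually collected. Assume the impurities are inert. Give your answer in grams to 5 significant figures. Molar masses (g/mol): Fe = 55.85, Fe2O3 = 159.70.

175.70 g

Pure Fe2O3 available = 494.15 g × 0.587 = 290.066 g.
n(Fe2O3) = 290.066 g / 159.70 g/mol = 1.81632 mol.
From the equation the Fe2O3:Fe mole ratio is 1:2, so n(Fe) = 1.81632 × 2/1 = 3.63264 mol.
Mass of Fe = 3.63264 mol × 55.85 g/mol = 202.883 g.
Actual mass collected = 202.883 g × 0.866 = 175.696 g.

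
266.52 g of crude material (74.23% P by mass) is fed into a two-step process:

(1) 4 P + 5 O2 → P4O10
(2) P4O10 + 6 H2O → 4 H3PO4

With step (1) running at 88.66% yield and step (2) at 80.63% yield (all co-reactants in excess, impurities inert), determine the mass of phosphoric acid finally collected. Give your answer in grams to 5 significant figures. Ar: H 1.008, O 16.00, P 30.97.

447.50 g

Pure P = 266.52 × 0.7423 = 197.838 g.
M(P) = 30.97 g/mol.
M(H3PO4) = 3(1.008) + 30.97 + 4(16.00) = 97.994 g/mol.
n(P) = 197.838 / 30.97 = 6.38805 mol.
Step 1 (P:P4O10 = 4:1): theoretical n(P4O10) = 1.59701 mol; at 88.66% yield, n(P4O10) = 1.41591 mol.
Step 2 (P4O10:H3PO4 = 1:4): theoretical n(H3PO4) = 5.66364 mol, so theoretical mass = 5.66364 × 97.994 = 555.003 g.
At 80.63% yield, actual mass of H3PO4 = 555.003 × 0.8063 = 447.499 g.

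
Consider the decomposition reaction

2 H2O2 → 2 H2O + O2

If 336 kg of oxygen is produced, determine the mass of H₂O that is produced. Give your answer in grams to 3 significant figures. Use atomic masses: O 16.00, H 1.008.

M(O2) = 2(16.00) = 32.00 g/mol.
M(H2O) = 2(1.008) + 16.00 = 18.016 g/mol.
Convert: 336 kg = 336000 g.
n(O2) = 336000 g / 32.00 g/mol = 10500 mol.
From the equation the O2:H2O mole ratio is 1:2, so n(H2O) = 10500 × 2/1 = 21000 mol.
Mass of H2O = 21000 mol × 18.016 g/mol = 378300 g.

378000 g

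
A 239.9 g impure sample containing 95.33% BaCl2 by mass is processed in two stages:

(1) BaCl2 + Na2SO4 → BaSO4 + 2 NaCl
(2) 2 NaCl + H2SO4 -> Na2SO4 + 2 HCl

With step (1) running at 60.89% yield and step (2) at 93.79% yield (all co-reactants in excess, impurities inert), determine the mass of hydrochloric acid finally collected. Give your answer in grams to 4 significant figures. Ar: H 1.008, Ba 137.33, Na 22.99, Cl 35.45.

45.73 g

Pure BaCl2 = 239.9 × 0.9533 = 228.70 g.
M(BaCl2) = 137.33 + 2(35.45) = 208.23 g/mol.
M(HCl) = 1.008 + 35.45 = 36.458 g/mol.
n(BaCl2) = 228.70 / 208.23 = 1.0983 mol.
Step 1 (BaCl2:NaCl = 1:2): theoretical n(NaCl) = 2.1966 mol; at 60.89% yield, n(NaCl) = 1.3375 mol.
Step 2 (NaCl:HCl = 2:2): theoretical n(HCl) = 1.3375 mol, so theoretical mass = 1.3375 × 36.458 = 48.762 g.
At 93.79% yield, actual mass of HCl = 48.762 × 0.9379 = 45.734 g.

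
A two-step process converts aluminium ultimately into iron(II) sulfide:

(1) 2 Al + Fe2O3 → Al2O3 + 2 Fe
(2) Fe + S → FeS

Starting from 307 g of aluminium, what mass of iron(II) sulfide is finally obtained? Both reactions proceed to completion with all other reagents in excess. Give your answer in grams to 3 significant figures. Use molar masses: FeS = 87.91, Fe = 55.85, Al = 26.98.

n(Al) = 307.0 / 26.98 = 11.38 mol.
Step 1 gives a 2:2 ratio of Al to Fe, so n(Fe) = 11.38 mol.
In step 2 the Fe:FeS ratio is 1:1, so n(FeS) = 11.38 mol.
Mass of FeS = 11.38 × 87.91 = 1000 g.

1000 g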